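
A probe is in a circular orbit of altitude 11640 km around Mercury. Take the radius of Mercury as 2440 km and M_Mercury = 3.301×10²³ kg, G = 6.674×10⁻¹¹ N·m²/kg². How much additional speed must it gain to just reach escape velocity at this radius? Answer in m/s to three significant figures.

μ = GM = 6.674×10⁻¹¹ × 3.301×10²³ = 2.203×10¹³ m³/s².
r = 2440 + 11640 = 14080 km = 1.4080×10⁷ m.
Circular speed v_c = √(μ/r) = 1251 m/s.
Escape speed v_esc = √(2μ/r) = √2 × v_c = 1769 m/s.
Δv = v_esc − v_c = 518.1 m/s.

Δv ≈ 518 m/s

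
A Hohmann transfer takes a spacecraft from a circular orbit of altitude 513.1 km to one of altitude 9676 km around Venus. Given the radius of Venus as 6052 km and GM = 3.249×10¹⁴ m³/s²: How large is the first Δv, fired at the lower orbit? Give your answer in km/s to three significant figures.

r₁ = 6052 + 513.1 = 6565.1 km = 6.5651×10⁶ m.
r₂ = 6052 + 9676 = 15728 km = 1.5728×10⁷ m.
Transfer ellipse a_t = (r₁ + r₂)/2 = 1.115×10⁷ m.
At r₁: circular v_c1 = √(μ/r₁) = 7035 m/s; transfer-periapsis v_p = √[μ(2/r₁ − 1/a_t)] = 8356 m/s.
Δv₁ = v_p − v_c1 = 1322 m/s.
= 1.322 km/s.

Δv ≈ 1.32 km/s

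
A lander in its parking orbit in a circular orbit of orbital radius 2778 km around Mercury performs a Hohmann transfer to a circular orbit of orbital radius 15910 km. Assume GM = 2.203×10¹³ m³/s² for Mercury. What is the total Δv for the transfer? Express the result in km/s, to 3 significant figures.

r₁ = 2778 km = 2.778×10⁶ m.
r₂ = 15910 km = 1.591×10⁷ m.
Transfer ellipse a_t = (r₁ + r₂)/2 = 9.344×10⁶ m.
At r₁: circular v_c1 = √(μ/r₁) = 2816 m/s; transfer-periherm v_p = √[μ(2/r₁ − 1/a_t)] = 3675 m/s.
Δv₁ = v_p − v_c1 = 858.5 m/s.
At r₂: circular v_c2 = √(μ/r₂) = 1177 m/s; transfer-apoherm v_a = √[μ(2/r₂ − 1/a_t)] = 641.6 m/s.
Δv₂ = v_c2 − v_a = 535.1 m/s.
Total Δv = Δv₁ + Δv₂ = 1394 m/s = 1.394 km/s.

Δv_total ≈ 1.39 km/s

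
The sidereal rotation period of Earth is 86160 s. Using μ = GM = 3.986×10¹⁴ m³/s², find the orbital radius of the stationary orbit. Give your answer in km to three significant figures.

A synchronous orbit has period T, so by Kepler's third law a = (μT²/4π²)^(1/3).
μT²/4π² = 3.986×10¹⁴ × (8.616×10⁴)² / 39.48 = 7.495×10²² m³.
a = 4.216×10⁷ m = 42163 km.

r_sync ≈ 42200 km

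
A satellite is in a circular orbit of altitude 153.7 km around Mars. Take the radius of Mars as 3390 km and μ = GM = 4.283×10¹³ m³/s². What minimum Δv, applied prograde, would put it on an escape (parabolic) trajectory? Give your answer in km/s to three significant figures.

Δv ≈ 1.44 km/s

r = 3390 + 153.7 = 3543.7 km = 3.5437×10⁶ m.
Circular speed v_c = √(μ/r) = 3477 m/s.
Escape speed v_esc = √(2μ/r) = √2 × v_c = 4917 m/s.
Δv = v_esc − v_c = 1440 m/s = 1.440 km/s.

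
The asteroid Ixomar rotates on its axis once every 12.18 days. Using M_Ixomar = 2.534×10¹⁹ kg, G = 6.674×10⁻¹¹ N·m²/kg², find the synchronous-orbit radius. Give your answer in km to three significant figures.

r_sync ≈ 3620 km

μ = GM = 6.674×10⁻¹¹ × 2.534×10¹⁹ = 1.691×10⁹ m³/s².
T = 12.18 days = 1.052×10⁶ s.
A synchronous orbit has period T, so by Kepler's third law a = (μT²/4π²)^(1/3).
μT²/4π² = 1.691×10⁹ × (1.052×10⁶)² / 39.48 = 4.744×10¹⁹ m³.
a = 3.620×10⁶ m = 3620.1 km.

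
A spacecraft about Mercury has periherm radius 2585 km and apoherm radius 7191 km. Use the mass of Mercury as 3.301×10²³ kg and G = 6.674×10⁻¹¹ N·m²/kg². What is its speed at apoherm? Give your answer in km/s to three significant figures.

μ = GM = 6.674×10⁻¹¹ × 3.301×10²³ = 2.203×10¹³ m³/s².
Semi-major axis a = (r_p + r_a)/2 = 4888.0 km = 4.888×10⁶ m.
Vis-viva: v² = μ(2/r − 1/a) = 2.203×10¹³ × (2.781×10⁻⁷ − 2.046×10⁻⁷) = 1.620×10⁶ m²/s².
v = 1273 m/s = 1.273 km/s.

v ≈ 1.27 km/s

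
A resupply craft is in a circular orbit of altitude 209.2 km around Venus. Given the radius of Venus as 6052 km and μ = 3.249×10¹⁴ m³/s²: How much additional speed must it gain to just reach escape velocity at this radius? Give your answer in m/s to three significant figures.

Δv ≈ 2980 m/s

r = 6052 + 209.2 = 6261.2 km = 6.2612×10⁶ m.
Circular speed v_c = √(μ/r) = 7204 m/s.
Escape speed v_esc = √(2μ/r) = √2 × v_c = 10190 m/s.
Δv = v_esc − v_c = 2984 m/s.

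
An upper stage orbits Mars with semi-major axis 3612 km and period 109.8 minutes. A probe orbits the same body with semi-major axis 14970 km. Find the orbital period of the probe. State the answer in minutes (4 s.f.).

T₂ ≈ 926.4 minutes

Kepler's third law: T² ∝ a³, so T₂ = T₁ (a₂/a₁)^(3/2).
a₂/a₁ = 4.145, (a₂/a₁)^(3/2) = 8.437.
T₂ = 109.8 × 8.437 = 926.4 minutes.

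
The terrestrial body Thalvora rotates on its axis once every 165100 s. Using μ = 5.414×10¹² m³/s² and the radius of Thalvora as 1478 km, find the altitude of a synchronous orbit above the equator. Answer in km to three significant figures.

h_sync ≈ 14000 km

A synchronous orbit has period T, so by Kepler's third law a = (μT²/4π²)^(1/3).
μT²/4π² = 5.414×10¹² × (1.651×10⁵)² / 39.48 = 3.738×10²¹ m³.
a = 1.552×10⁷ m = 15520 km.
Altitude h = a − R = 15520 − 1478 = 14042 km.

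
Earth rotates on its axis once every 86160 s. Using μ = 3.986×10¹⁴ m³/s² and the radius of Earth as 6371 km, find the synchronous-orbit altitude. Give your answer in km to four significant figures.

A synchronous orbit has period T, so by Kepler's third law a = (μT²/4π²)^(1/3).
μT²/4π² = 3.986×10¹⁴ × (8.616×10⁴)² / 39.48 = 7.495×10²² m³.
a = 4.216×10⁷ m = 42163 km.
Altitude h = a − R = 42163 − 6371 = 35792 km.

h_sync ≈ 35790 km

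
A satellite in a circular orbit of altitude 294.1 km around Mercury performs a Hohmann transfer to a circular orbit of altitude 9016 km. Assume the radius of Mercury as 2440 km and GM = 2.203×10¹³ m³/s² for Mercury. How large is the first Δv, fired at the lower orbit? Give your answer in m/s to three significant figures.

Δv ≈ 768 m/s

r₁ = 2440 + 294.1 = 2734.1 km = 2.7341×10⁶ m.
r₂ = 2440 + 9016 = 11456 km = 1.1456×10⁷ m.
Transfer ellipse a_t = (r₁ + r₂)/2 = 7.095×10⁶ m.
At r₁: circular v_c1 = √(μ/r₁) = 2839 m/s; transfer-periherm v_p = √[μ(2/r₁ − 1/a_t)] = 3607 m/s.
Δv₁ = v_p − v_c1 = 768.4 m/s.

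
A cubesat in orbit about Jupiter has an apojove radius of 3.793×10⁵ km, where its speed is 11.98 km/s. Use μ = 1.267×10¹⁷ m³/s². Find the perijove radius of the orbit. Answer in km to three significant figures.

r_a = 3.793×10⁸ m.
Specific energy ε = v²/2 − μ/r = -2.623×10⁸ J/kg, so a = −μ/(2ε) = 2.415×10⁸ m.
The apsides satisfy r_p + r_a = 2a, so the perijove radius is 2a − r_a = 1.038×10⁸ m = 1.0378×10⁵ km.

perijove radius ≈ 1.04×10⁵ km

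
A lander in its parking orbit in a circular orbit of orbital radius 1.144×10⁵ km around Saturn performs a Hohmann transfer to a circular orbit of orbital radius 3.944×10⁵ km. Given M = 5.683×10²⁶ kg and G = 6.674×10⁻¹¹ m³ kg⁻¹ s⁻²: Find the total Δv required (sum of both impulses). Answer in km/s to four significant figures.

μ = GM = 6.674×10⁻¹¹ × 5.683×10²⁶ = 3.793×10¹⁶ m³/s².
r₁ = 1.144×10⁵ km = 1.144×10⁸ m.
r₂ = 3.944×10⁵ km = 3.944×10⁸ m.
Transfer ellipse a_t = (r₁ + r₂)/2 = 2.544×10⁸ m.
At r₁: circular v_c1 = √(μ/r₁) = 18210 m/s; transfer-perikrone v_p = √[μ(2/r₁ − 1/a_t)] = 22670 m/s.
Δv₁ = v_p − v_c1 = 4463 m/s.
At r₂: circular v_c2 = √(μ/r₂) = 9806 m/s; transfer-apokrone v_a = √[μ(2/r₂ − 1/a_t)] = 6576 m/s.
Δv₂ = v_c2 − v_a = 3230 m/s.
Total Δv = Δv₁ + Δv₂ = 7694 m/s = 7.694 km/s.

Δv_total ≈ 7.694 km/s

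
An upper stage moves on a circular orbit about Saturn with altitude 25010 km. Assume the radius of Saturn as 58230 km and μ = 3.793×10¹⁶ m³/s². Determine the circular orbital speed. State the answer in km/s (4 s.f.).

v ≈ 21.35 km/s

r = 58230 + 25010 = 83240 km = 8.3240×10⁷ m.
For a circular orbit v = √(μ/r) = √(3.793×10¹⁶ / 8.324×10⁷) = √(4.557×10⁸) = 21350 m/s.
That is 21.35 km/s.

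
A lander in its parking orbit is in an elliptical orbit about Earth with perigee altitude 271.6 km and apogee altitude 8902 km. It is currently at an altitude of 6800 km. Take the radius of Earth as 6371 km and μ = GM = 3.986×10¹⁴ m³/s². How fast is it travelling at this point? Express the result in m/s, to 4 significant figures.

v ≈ 4914 m/s

r_p = 6371 + 271.6 = 6642.6 km = 6.6426×10⁶ m.
r_a = 6371 + 8902 = 15273 km = 1.5273×10⁷ m.
r = 6371 + 6800 = 13171 km = 1.317×10⁷ m.
Semi-major axis a = (r_p + r_a)/2 = 10958 km = 1.096×10⁷ m.
Vis-viva: v² = μ(2/r − 1/a) = 3.986×10¹⁴ × (1.518×10⁻⁷ − 9.126×10⁻⁸) = 2.415×10⁷ m²/s².
v = 4914 m/s.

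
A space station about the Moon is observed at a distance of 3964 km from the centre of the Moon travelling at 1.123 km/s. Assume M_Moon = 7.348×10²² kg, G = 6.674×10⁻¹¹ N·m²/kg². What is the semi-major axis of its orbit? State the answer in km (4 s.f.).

μ = GM = 6.674×10⁻¹¹ × 7.348×10²² = 4.904×10¹² m³/s².
r = 3.964×10⁶ m.
Specific orbital energy ε = v²/2 − μ/r = (1123)²/2 − 4.904×10¹²/3.964×10⁶ = -6.066×10⁵ J/kg.
Since ε = −μ/(2a), a = −μ/(2ε) = 4.042×10⁶ m = 4042.4 km.

a ≈ 4042 km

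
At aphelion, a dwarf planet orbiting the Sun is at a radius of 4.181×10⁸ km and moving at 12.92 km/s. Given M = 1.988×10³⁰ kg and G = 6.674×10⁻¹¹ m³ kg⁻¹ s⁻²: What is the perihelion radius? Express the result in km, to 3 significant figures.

perihelion radius ≈ 1.49×10⁸ km

μ = GM = 6.674×10⁻¹¹ × 1.988×10³⁰ = 1.327×10²⁰ m³/s².
r_a = 4.181×10¹¹ m.
Specific energy ε = v²/2 − μ/r = -2.339×10⁸ J/kg, so a = −μ/(2ε) = 2.837×10¹¹ m.
The apsides satisfy r_p + r_a = 2a, so the perihelion radius is 2a − r_a = 1.492×10¹¹ m = 1.4921×10⁸ km.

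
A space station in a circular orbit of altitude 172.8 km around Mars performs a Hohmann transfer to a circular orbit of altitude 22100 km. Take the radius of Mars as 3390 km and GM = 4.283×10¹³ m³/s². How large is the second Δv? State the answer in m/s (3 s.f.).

Δv ≈ 654 m/s

r₁ = 3390 + 172.8 = 3562.8 km = 3.5628×10⁶ m.
r₂ = 3390 + 22100 = 25490 km = 2.5490×10⁷ m.
Transfer ellipse a_t = (r₁ + r₂)/2 = 1.453×10⁷ m.
At r₁: circular v_c1 = √(μ/r₁) = 3467 m/s; transfer-periapsis v_p = √[μ(2/r₁ − 1/a_t)] = 4593 m/s.
At r₂: circular v_c2 = √(μ/r₂) = 1296 m/s; transfer-apoapsis v_a = √[μ(2/r₂ − 1/a_t)] = 642.0 m/s.
Δv₂ = v_c2 − v_a = 654.3 m/s.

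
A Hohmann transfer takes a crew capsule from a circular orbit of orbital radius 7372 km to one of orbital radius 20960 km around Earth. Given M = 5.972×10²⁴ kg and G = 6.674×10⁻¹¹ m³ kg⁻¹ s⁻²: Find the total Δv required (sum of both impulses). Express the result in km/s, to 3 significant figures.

μ = GM = 6.674×10⁻¹¹ × 5.972×10²⁴ = 3.986×10¹⁴ m³/s².
r₁ = 7372 km = 7.372×10⁶ m.
r₂ = 20960 km = 2.096×10⁷ m.
Transfer ellipse a_t = (r₁ + r₂)/2 = 1.417×10⁷ m.
At r₁: circular v_c1 = √(μ/r₁) = 7353 m/s; transfer-perigee v_p = √[μ(2/r₁ − 1/a_t)] = 8944 m/s.
Δv₁ = v_p − v_c1 = 1591 m/s.
At r₂: circular v_c2 = √(μ/r₂) = 4361 m/s; transfer-apogee v_a = √[μ(2/r₂ − 1/a_t)] = 3146 m/s.
Δv₂ = v_c2 − v_a = 1215 m/s.
Total Δv = Δv₁ + Δv₂ = 2806 m/s = 2.806 km/s.

Δv_total ≈ 2.81 km/s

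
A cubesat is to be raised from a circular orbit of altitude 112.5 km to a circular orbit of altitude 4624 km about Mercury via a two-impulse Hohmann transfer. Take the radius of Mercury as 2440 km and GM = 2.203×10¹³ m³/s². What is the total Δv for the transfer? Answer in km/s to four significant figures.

r₁ = 2440 + 112.5 = 2552.5 km = 2.5525×10⁶ m.
r₂ = 2440 + 4624 = 7064.0 km = 7.0640×10⁶ m.
Transfer ellipse a_t = (r₁ + r₂)/2 = 4.808×10⁶ m.
At r₁: circular v_c1 = √(μ/r₁) = 2938 m/s; transfer-periherm v_p = √[μ(2/r₁ − 1/a_t)] = 3561 m/s.
Δv₁ = v_p − v_c1 = 623.1 m/s.
At r₂: circular v_c2 = √(μ/r₂) = 1766 m/s; transfer-apoherm v_a = √[μ(2/r₂ − 1/a_t)] = 1287 m/s.
Δv₂ = v_c2 − v_a = 479.3 m/s.
Total Δv = Δv₁ + Δv₂ = 1102 m/s = 1.102 km/s.

Δv_total ≈ 1.102 km/s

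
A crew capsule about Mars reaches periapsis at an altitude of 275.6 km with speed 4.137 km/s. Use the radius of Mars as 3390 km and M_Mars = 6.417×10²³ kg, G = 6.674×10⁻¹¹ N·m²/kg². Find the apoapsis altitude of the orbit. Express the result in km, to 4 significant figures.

apoapsis altitude ≈ 6644 km

μ = GM = 6.674×10⁻¹¹ × 6.417×10²³ = 4.283×10¹³ m³/s².
r_p = 3390 + 275.6 = 3665.6 km = 3.666×10⁶ m.
Specific energy ε = v²/2 − μ/r = -3.126×10⁶ J/kg, so a = −μ/(2ε) = 6.850×10⁶ m.
The apsides satisfy r_p + r_a = 2a, so the apoapsis radius is 2a − r_p = 1.003×10⁷ m = 10034 km.
Apoapsis altitude = 10034 − 3390 = 6644.1 km.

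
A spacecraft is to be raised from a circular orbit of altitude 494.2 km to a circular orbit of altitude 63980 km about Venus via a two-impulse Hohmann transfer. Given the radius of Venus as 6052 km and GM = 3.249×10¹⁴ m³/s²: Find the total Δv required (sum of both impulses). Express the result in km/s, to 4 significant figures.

r₁ = 6052 + 494.2 = 6546.2 km = 6.5462×10⁶ m.
r₂ = 6052 + 63980 = 70032 km = 7.0032×10⁷ m.
Transfer ellipse a_t = (r₁ + r₂)/2 = 3.829×10⁷ m.
At r₁: circular v_c1 = √(μ/r₁) = 7045 m/s; transfer-periapsis v_p = √[μ(2/r₁ − 1/a_t)] = 9528 m/s.
Δv₁ = v_p − v_c1 = 2483 m/s.
At r₂: circular v_c2 = √(μ/r₂) = 2154 m/s; transfer-apoapsis v_a = √[μ(2/r₂ − 1/a_t)] = 890.6 m/s.
Δv₂ = v_c2 − v_a = 1263 m/s.
Total Δv = Δv₁ + Δv₂ = 3746 m/s = 3.746 km/s.

Δv_total ≈ 3.746 km/s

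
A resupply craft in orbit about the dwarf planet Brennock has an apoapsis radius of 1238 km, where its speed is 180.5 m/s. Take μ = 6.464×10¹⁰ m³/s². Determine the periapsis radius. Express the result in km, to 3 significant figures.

r_a = 1.238×10⁶ m.
Specific energy ε = v²/2 − μ/r = -3.592×10⁴ J/kg, so a = −μ/(2ε) = 8.997×10⁵ m.
The apsides satisfy r_p + r_a = 2a, so the periapsis radius is 2a − r_a = 5.614×10⁵ m = 561.40 km.

periapsis radius ≈ 561 km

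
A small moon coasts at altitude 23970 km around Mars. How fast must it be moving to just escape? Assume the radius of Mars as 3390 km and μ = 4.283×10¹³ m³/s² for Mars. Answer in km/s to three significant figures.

r = 3390 + 23970 = 27360 km = 2.7360×10⁷ m.
Escape speed v_esc = √(2μ/r) = √(2 × 4.283×10¹³ / 2.736×10⁷) = √(3.131×10⁶) = 1769 m/s.
= 1.769 km/s.

v_esc ≈ 1.77 km/s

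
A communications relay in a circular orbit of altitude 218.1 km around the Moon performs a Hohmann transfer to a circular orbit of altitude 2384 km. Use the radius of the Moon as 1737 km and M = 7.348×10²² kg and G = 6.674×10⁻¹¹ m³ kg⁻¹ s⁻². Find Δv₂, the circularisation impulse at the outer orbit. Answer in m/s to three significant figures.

Δv ≈ 216 m/s

μ = GM = 6.674×10⁻¹¹ × 7.348×10²² = 4.904×10¹² m³/s².
r₁ = 1737 + 218.1 = 1955.1 km = 1.9551×10⁶ m.
r₂ = 1737 + 2384 = 4121.0 km = 4.1210×10⁶ m.
Transfer ellipse a_t = (r₁ + r₂)/2 = 3.038×10⁶ m.
At r₁: circular v_c1 = √(μ/r₁) = 1584 m/s; transfer-perilune v_p = √[μ(2/r₁ − 1/a_t)] = 1845 m/s.
At r₂: circular v_c2 = √(μ/r₂) = 1091 m/s; transfer-apolune v_a = √[μ(2/r₂ − 1/a_t)] = 875.1 m/s.
Δv₂ = v_c2 − v_a = 215.8 m/s.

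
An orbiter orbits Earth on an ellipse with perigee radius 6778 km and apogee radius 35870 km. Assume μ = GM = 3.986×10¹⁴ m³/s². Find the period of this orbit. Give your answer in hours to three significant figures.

Semi-major axis a = (r_p + r_a)/2 = (6778.0 + 35870)/2 = 21324 km = 2.132×10⁷ m.
By Kepler's third law T = 2π√(a³/μ) = 2π × 4.932×10³ = 3.099×10⁴ s.
= 8.608 hours.

T ≈ 8.61 hours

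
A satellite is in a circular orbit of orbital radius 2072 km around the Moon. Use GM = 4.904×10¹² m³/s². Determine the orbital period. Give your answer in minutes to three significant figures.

r = 2072 km = 2.072×10⁶ m.
Kepler's third law: T = 2π√(r³/μ) = 2π√((2.072×10⁶)³ / 4.904×10¹²).
r³/μ = 1.814×10⁶ s², so T = 2π × 1.347×10³ = 8.462×10³ s.
Converting: 8.462×10³ s ÷ 60.00 = 141.0 minutes.

T ≈ 141 minutes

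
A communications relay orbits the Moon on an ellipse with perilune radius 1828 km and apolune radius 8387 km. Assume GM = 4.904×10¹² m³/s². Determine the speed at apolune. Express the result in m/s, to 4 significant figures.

Semi-major axis a = (r_p + r_a)/2 = 5107.5 km = 5.108×10⁶ m.
Vis-viva: v² = μ(2/r − 1/a) = 4.904×10¹² × (2.385×10⁻⁷ − 1.958×10⁻⁷) = 2.093×10⁵ m²/s².
v = 457.5 m/s.

v ≈ 457.5 m/s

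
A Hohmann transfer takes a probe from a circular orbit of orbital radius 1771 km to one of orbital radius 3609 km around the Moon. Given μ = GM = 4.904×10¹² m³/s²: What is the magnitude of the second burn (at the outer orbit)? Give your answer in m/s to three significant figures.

r₁ = 1771 km = 1.771×10⁶ m.
r₂ = 3609 km = 3.609×10⁶ m.
Transfer ellipse a_t = (r₁ + r₂)/2 = 2.690×10⁶ m.
At r₁: circular v_c1 = √(μ/r₁) = 1664 m/s; transfer-perilune v_p = √[μ(2/r₁ − 1/a_t)] = 1927 m/s.
At r₂: circular v_c2 = √(μ/r₂) = 1166 m/s; transfer-apolune v_a = √[μ(2/r₂ − 1/a_t)] = 945.8 m/s.
Δv₂ = v_c2 − v_a = 219.9 m/s.

Δv ≈ 220 m/s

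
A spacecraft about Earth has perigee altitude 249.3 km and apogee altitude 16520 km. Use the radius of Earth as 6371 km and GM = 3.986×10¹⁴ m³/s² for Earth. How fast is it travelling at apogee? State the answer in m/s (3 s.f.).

v ≈ 2800 m/s

r_p = 6371 + 249.3 = 6620.3 km = 6.6203×10⁶ m.
r_a = 6371 + 16520 = 22891 km = 2.2891×10⁷ m.
Semi-major axis a = (r_p + r_a)/2 = 14756 km = 1.476×10⁷ m.
Vis-viva: v² = μ(2/r − 1/a) = 3.986×10¹⁴ × (8.737×10⁻⁸ − 6.777×10⁻⁸) = 7.813×10⁶ m²/s².
v = 2795 m/s.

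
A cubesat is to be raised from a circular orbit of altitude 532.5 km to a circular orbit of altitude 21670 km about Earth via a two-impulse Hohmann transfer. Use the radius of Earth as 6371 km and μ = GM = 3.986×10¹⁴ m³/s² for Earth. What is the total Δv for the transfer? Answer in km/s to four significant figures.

r₁ = 6371 + 532.5 = 6903.5 km = 6.9035×10⁶ m.
r₂ = 6371 + 21670 = 28041 km = 2.8041×10⁷ m.
Transfer ellipse a_t = (r₁ + r₂)/2 = 1.747×10⁷ m.
At r₁: circular v_c1 = √(μ/r₁) = 7599 m/s; transfer-perigee v_p = √[μ(2/r₁ − 1/a_t)] = 9626 m/s.
Δv₁ = v_p − v_c1 = 2028 m/s.
At r₂: circular v_c2 = √(μ/r₂) = 3770 m/s; transfer-apogee v_a = √[μ(2/r₂ − 1/a_t)] = 2370 m/s.
Δv₂ = v_c2 − v_a = 1400 m/s.
Total Δv = Δv₁ + Δv₂ = 3428 m/s = 3.428 km/s.

Δv_total ≈ 3.428 km/s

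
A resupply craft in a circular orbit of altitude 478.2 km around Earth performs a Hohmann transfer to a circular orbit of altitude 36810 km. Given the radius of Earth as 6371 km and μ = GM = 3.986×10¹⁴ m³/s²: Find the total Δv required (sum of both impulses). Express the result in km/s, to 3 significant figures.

Δv_total ≈ 3.84 km/s

r₁ = 6371 + 478.2 = 6849.2 km = 6.8492×10⁶ m.
r₂ = 6371 + 36810 = 43181 km = 4.3181×10⁷ m.
Transfer ellipse a_t = (r₁ + r₂)/2 = 2.502×10⁷ m.
At r₁: circular v_c1 = √(μ/r₁) = 7629 m/s; transfer-perigee v_p = √[μ(2/r₁ − 1/a_t)] = 10020 m/s.
Δv₁ = v_p − v_c1 = 2394 m/s.
At r₂: circular v_c2 = √(μ/r₂) = 3038 m/s; transfer-apogee v_a = √[μ(2/r₂ − 1/a_t)] = 1590 m/s.
Δv₂ = v_c2 − v_a = 1448 m/s.
Total Δv = Δv₁ + Δv₂ = 3843 m/s = 3.843 km/s.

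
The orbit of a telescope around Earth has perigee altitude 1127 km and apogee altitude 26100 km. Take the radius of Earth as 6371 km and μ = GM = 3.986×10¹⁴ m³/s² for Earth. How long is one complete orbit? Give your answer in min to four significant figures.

T ≈ 468.6 min

r_p = 6371 + 1127 = 7498.0 km = 7.4980×10⁶ m.
r_a = 6371 + 26100 = 32471 km = 3.2471×10⁷ m.
Semi-major axis a = (r_p + r_a)/2 = (7498.0 + 32471)/2 = 19984 km = 1.998×10⁷ m.
By Kepler's third law T = 2π√(a³/μ) = 2π × 4.475×10³ = 2.812×10⁴ s.
= 468.6 min.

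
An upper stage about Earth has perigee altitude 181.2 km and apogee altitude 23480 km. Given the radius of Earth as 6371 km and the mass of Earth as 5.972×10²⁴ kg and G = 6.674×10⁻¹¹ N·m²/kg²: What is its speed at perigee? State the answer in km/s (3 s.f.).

μ = GM = 6.674×10⁻¹¹ × 5.972×10²⁴ = 3.986×10¹⁴ m³/s².
r_p = 6371 + 181.2 = 6552.2 km = 6.5522×10⁶ m.
r_a = 6371 + 23480 = 29851 km = 2.9851×10⁷ m.
Semi-major axis a = (r_p + r_a)/2 = 18202 km = 1.820×10⁷ m.
Vis-viva: v² = μ(2/r − 1/a) = 3.986×10¹⁴ × (3.052×10⁻⁷ − 5.494×10⁻⁸) = 9.976×10⁷ m²/s².
v = 9988 m/s = 9.988 km/s.

v ≈ 9.99 km/s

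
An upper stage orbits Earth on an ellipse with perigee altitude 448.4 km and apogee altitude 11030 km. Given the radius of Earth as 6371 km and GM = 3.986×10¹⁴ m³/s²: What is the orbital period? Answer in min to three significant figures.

T ≈ 221 min

r_p = 6371 + 448.4 = 6819.4 km = 6.8194×10⁶ m.
r_a = 6371 + 11030 = 17401 km = 1.7401×10⁷ m.
Semi-major axis a = (r_p + r_a)/2 = (6819.4 + 17401)/2 = 12110 km = 1.211×10⁷ m.
By Kepler's third law T = 2π√(a³/μ) = 2π × 2.111×10³ = 1.326×10⁴ s.
= 221.0 min.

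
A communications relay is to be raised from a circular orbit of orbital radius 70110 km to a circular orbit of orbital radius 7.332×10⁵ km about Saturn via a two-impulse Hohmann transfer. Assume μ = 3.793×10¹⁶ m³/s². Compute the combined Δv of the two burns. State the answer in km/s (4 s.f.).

Δv_total ≈ 12.35 km/s

r₁ = 70110 km = 7.011×10⁷ m.
r₂ = 7.332×10⁵ km = 7.332×10⁸ m.
Transfer ellipse a_t = (r₁ + r₂)/2 = 4.017×10⁸ m.
At r₁: circular v_c1 = √(μ/r₁) = 23260 m/s; transfer-perikrone v_p = √[μ(2/r₁ − 1/a_t)] = 31430 m/s.
Δv₁ = v_p − v_c1 = 8166 m/s.
At r₂: circular v_c2 = √(μ/r₂) = 7193 m/s; transfer-apokrone v_a = √[μ(2/r₂ − 1/a_t)] = 3005 m/s.
Δv₂ = v_c2 − v_a = 4188 m/s.
Total Δv = Δv₁ + Δv₂ = 12350 m/s = 12.35 km/s.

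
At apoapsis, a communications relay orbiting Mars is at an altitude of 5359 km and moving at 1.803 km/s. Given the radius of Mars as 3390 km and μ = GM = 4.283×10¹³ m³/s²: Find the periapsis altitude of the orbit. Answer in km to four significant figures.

r_a = 3390 + 5359 = 8749.0 km = 8.749×10⁶ m.
Specific energy ε = v²/2 − μ/r = -3.270×10⁶ J/kg, so a = −μ/(2ε) = 6.549×10⁶ m.
The apsides satisfy r_p + r_a = 2a, so the periapsis radius is 2a − r_a = 4.349×10⁶ m = 4348.8 km.
Periapsis altitude = 4348.8 − 3390 = 958.81 km.

periapsis altitude ≈ 958.8 km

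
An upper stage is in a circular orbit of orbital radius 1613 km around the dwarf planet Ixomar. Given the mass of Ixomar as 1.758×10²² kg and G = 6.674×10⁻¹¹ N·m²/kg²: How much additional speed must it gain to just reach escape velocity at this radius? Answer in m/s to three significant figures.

Δv ≈ 353 m/s

μ = GM = 6.674×10⁻¹¹ × 1.758×10²² = 1.173×10¹² m³/s².
r = 1613 km = 1.613×10⁶ m.
Circular speed v_c = √(μ/r) = 852.9 m/s.
Escape speed v_esc = √(2μ/r) = √2 × v_c = 1206 m/s.
Δv = v_esc − v_c = 353.3 m/s.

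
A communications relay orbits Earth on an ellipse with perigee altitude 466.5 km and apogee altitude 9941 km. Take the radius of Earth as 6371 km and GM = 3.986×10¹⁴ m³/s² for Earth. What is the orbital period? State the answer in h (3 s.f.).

r_p = 6371 + 466.5 = 6837.5 km = 6.8375×10⁶ m.
r_a = 6371 + 9941 = 16312 km = 1.6312×10⁷ m.
Semi-major axis a = (r_p + r_a)/2 = (6837.5 + 16312)/2 = 11575 km = 1.157×10⁷ m.
By Kepler's third law T = 2π√(a³/μ) = 2π × 1.972×10³ = 1.239×10⁴ s.
= 3.443 h.

T ≈ 3.44 h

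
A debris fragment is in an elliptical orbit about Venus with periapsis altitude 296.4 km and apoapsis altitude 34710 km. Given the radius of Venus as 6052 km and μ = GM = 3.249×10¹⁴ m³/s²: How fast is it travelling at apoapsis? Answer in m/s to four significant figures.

r_p = 6052 + 296.4 = 6348.4 km = 6.3484×10⁶ m.
r_a = 6052 + 34710 = 40762 km = 4.0762×10⁷ m.
Semi-major axis a = (r_p + r_a)/2 = 23555 km = 2.356×10⁷ m.
Vis-viva: v² = μ(2/r − 1/a) = 3.249×10¹⁴ × (4.907×10⁻⁸ − 4.245×10⁻⁸) = 2.148×10⁶ m²/s².
v = 1466 m/s.

v ≈ 1466 m/s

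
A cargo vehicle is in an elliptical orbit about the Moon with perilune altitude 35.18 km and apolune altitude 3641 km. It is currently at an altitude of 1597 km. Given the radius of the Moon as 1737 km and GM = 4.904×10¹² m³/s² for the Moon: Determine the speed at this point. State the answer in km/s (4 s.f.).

r_p = 1737 + 35.18 = 1772.2 km = 1.7722×10⁶ m.
r_a = 1737 + 3641 = 5378.0 km = 5.3780×10⁶ m.
r = 1737 + 1597 = 3334.0 km = 3.334×10⁶ m.
Semi-major axis a = (r_p + r_a)/2 = 3575.1 km = 3.575×10⁶ m.
Vis-viva: v² = μ(2/r − 1/a) = 4.904×10¹² × (5.999×10⁻⁷ − 2.797×10⁻⁷) = 1.570×10⁶ m²/s².
v = 1253 m/s = 1.253 km/s.

v ≈ 1.253 km/s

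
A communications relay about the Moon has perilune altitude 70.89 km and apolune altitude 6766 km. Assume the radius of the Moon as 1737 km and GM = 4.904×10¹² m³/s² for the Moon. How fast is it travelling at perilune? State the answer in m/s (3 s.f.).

r_p = 1737 + 70.89 = 1807.9 km = 1.8079×10⁶ m.
r_a = 1737 + 6766 = 8503.0 km = 8.5030×10⁶ m.
Semi-major axis a = (r_p + r_a)/2 = 5155.4 km = 5.155×10⁶ m.
Vis-viva: v² = μ(2/r − 1/a) = 4.904×10¹² × (1.106×10⁻⁶ − 1.940×10⁻⁷) = 4.474×10⁶ m²/s².
v = 2115 m/s.

v ≈ 2120 m/s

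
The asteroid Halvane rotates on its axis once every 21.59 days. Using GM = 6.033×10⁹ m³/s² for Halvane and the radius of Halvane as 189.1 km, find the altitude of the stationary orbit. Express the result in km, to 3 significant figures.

T = 21.59 days = 1.865×10⁶ s.
A synchronous orbit has period T, so by Kepler's third law a = (μT²/4π²)^(1/3).
μT²/4π² = 6.033×10⁹ × (1.865×10⁶)² / 39.48 = 5.317×10²⁰ m³.
a = 8.102×10⁶ m = 8101.6 km.
Altitude h = a − R = 8101.6 − 189.1 = 7912.5 km.

h_sync ≈ 7910 km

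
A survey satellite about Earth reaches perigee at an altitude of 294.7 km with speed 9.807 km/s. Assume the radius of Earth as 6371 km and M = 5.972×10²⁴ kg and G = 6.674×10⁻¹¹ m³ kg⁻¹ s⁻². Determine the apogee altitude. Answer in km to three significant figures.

μ = GM = 6.674×10⁻¹¹ × 5.972×10²⁴ = 3.986×10¹⁴ m³/s².
r_p = 6371 + 294.7 = 6665.7 km = 6.666×10⁶ m.
Specific energy ε = v²/2 − μ/r = -1.171×10⁷ J/kg, so a = −μ/(2ε) = 1.702×10⁷ m.
The apsides satisfy r_p + r_a = 2a, so the apogee radius is 2a − r_p = 2.738×10⁷ m = 27384 km.
Apogee altitude = 27384 − 6371 = 21013 km.

apogee altitude ≈ 21000 km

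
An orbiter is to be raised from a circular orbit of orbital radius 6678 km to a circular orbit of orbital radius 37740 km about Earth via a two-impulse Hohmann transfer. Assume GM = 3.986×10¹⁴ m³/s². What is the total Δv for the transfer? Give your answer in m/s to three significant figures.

Δv_total ≈ 3810 m/s

r₁ = 6678 km = 6.678×10⁶ m.
r₂ = 37740 km = 3.774×10⁷ m.
Transfer ellipse a_t = (r₁ + r₂)/2 = 2.221×10⁷ m.
At r₁: circular v_c1 = √(μ/r₁) = 7726 m/s; transfer-perigee v_p = √[μ(2/r₁ − 1/a_t)] = 10070 m/s.
Δv₁ = v_p − v_c1 = 2345 m/s.
At r₂: circular v_c2 = √(μ/r₂) = 3250 m/s; transfer-apogee v_a = √[μ(2/r₂ − 1/a_t)] = 1782 m/s.
Δv₂ = v_c2 − v_a = 1468 m/s.
Total Δv = Δv₁ + Δv₂ = 3813 m/s.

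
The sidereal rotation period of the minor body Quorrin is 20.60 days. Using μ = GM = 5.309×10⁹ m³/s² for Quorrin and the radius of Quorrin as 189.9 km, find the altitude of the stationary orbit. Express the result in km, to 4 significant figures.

T = 20.60 days = 1.780×10⁶ s.
A synchronous orbit has period T, so by Kepler's third law a = (μT²/4π²)^(1/3).
μT²/4π² = 5.309×10⁹ × (1.780×10⁶)² / 39.48 = 4.260×10²⁰ m³.
a = 7.524×10⁶ m = 7524.4 km.
Altitude h = a − R = 7524.4 − 189.9 = 7334.5 km.

h_sync ≈ 7334 km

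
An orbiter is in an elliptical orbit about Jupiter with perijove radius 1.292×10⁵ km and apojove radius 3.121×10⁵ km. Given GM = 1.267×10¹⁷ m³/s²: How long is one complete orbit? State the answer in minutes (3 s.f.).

T ≈ 964 minutes

Semi-major axis a = (r_p + r_a)/2 = (1.2920×10⁵ + 3.1210×10⁵)/2 = 2.2065×10⁵ km = 2.206×10⁸ m.
By Kepler's third law T = 2π√(a³/μ) = 2π × 9.208×10³ = 5.786×10⁴ s.
= 964.3 minutes.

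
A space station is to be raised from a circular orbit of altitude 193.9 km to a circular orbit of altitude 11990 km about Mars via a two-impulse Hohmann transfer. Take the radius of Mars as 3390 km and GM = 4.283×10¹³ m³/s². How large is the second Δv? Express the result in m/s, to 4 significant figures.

Δv ≈ 642.8 m/s

r₁ = 3390 + 193.9 = 3583.9 km = 3.5839×10⁶ m.
r₂ = 3390 + 11990 = 15380 km = 1.5380×10⁷ m.
Transfer ellipse a_t = (r₁ + r₂)/2 = 9.482×10⁶ m.
At r₁: circular v_c1 = √(μ/r₁) = 3457 m/s; transfer-periapsis v_p = √[μ(2/r₁ − 1/a_t)] = 4403 m/s.
At r₂: circular v_c2 = √(μ/r₂) = 1669 m/s; transfer-apoapsis v_a = √[μ(2/r₂ − 1/a_t)] = 1026 m/s.
Δv₂ = v_c2 − v_a = 642.8 m/s.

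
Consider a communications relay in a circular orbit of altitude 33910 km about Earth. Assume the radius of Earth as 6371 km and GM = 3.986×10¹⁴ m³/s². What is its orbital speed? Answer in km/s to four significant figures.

v ≈ 3.146 km/s

r = 6371 + 33910 = 40281 km = 4.0281×10⁷ m.
For a circular orbit v = √(μ/r) = √(3.986×10¹⁴ / 4.028×10⁷) = √(9.895×10⁶) = 3146 m/s.
That is 3.146 km/s.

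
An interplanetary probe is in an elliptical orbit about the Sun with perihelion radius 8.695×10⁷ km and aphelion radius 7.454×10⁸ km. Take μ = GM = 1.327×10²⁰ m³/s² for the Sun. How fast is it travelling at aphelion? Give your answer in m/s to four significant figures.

Semi-major axis a = (r_p + r_a)/2 = 4.1618×10⁸ km = 4.162×10¹¹ m.
Vis-viva: v² = μ(2/r − 1/a) = 1.327×10²⁰ × (2.683×10⁻¹² − 2.403×10⁻¹²) = 3.719×10⁷ m²/s².
v = 6099 m/s.

v ≈ 6099 m/s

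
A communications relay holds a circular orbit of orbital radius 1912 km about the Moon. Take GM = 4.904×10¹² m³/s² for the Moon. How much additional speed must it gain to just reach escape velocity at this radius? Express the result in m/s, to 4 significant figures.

Δv ≈ 663.4 m/s

r = 1912 km = 1.912×10⁶ m.
Circular speed v_c = √(μ/r) = 1602 m/s.
Escape speed v_esc = √(2μ/r) = √2 × v_c = 2265 m/s.
Δv = v_esc − v_c = 663.4 m/s.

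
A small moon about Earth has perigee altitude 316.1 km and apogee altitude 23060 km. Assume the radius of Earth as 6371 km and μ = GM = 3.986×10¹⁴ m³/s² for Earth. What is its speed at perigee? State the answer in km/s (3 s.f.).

r_p = 6371 + 316.1 = 6687.1 km = 6.6871×10⁶ m.
r_a = 6371 + 23060 = 29431 km = 2.9431×10⁷ m.
Semi-major axis a = (r_p + r_a)/2 = 18059 km = 1.806×10⁷ m.
Vis-viva: v² = μ(2/r − 1/a) = 3.986×10¹⁴ × (2.991×10⁻⁷ − 5.537×10⁻⁸) = 9.714×10⁷ m²/s².
v = 9856 m/s = 9.856 km/s.

v ≈ 9.86 km/s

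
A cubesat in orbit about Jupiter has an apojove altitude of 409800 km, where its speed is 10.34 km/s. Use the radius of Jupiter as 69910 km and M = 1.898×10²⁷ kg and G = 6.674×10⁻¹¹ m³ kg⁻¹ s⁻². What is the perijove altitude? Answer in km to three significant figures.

μ = GM = 6.674×10⁻¹¹ × 1.898×10²⁷ = 1.267×10¹⁷ m³/s².
r_a = 69910 + 409800 = 4.7971×10⁵ km = 4.797×10⁸ m.
Specific energy ε = v²/2 − μ/r = -2.106×10⁸ J/kg, so a = −μ/(2ε) = 3.007×10⁸ m.
The apsides satisfy r_p + r_a = 2a, so the perijove radius is 2a − r_a = 1.218×10⁸ m = 1.2177×10⁵ km.
Perijove altitude = 1.2177×10⁵ − 69910 = 51856 km.

perijove altitude ≈ 51900 km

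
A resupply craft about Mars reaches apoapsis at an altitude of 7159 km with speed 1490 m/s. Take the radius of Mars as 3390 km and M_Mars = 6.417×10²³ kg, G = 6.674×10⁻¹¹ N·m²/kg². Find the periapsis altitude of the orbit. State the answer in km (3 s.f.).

μ = GM = 6.674×10⁻¹¹ × 6.417×10²³ = 4.283×10¹³ m³/s².
r_a = 3390 + 7159 = 10549 km = 1.055×10⁷ m.
Specific energy ε = v²/2 − μ/r = -2.950×10⁶ J/kg, so a = −μ/(2ε) = 7.259×10⁶ m.
The apsides satisfy r_p + r_a = 2a, so the periapsis radius is 2a − r_a = 3.970×10⁶ m = 3969.8 km.
Periapsis altitude = 3969.8 − 3390 = 579.77 km.

periapsis altitude ≈ 580 km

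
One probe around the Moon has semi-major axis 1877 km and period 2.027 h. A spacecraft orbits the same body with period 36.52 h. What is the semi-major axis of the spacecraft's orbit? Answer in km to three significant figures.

Kepler's third law: a³ ∝ T², so a₂ = a₁ (T₂/T₁)^(2/3).
T₂/T₁ = 18.02, (T₂/T₁)^(2/3) = 6.873.
a₂ = 1877 × 6.873 = 12900 km.

a₂ ≈ 12900 km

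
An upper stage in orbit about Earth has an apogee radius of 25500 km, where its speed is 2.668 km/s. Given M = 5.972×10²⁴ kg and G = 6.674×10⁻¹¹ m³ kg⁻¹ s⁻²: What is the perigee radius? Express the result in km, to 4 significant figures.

μ = GM = 6.674×10⁻¹¹ × 5.972×10²⁴ = 3.986×10¹⁴ m³/s².
r_a = 2.550×10⁷ m.
Specific energy ε = v²/2 − μ/r = -1.207×10⁷ J/kg, so a = −μ/(2ε) = 1.651×10⁷ m.
The apsides satisfy r_p + r_a = 2a, so the perigee radius is 2a − r_a = 7.519×10⁶ m = 7518.5 km.

perigee radius ≈ 7519 km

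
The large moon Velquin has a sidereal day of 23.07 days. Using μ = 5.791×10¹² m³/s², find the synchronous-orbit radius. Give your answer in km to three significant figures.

r_sync ≈ 83500 km

T = 23.07 days = 1.993×10⁶ s.
A synchronous orbit has period T, so by Kepler's third law a = (μT²/4π²)^(1/3).
μT²/4π² = 5.791×10¹² × (1.993×10⁶)² / 39.48 = 5.828×10²³ m³.
a = 8.353×10⁷ m = 83529 km.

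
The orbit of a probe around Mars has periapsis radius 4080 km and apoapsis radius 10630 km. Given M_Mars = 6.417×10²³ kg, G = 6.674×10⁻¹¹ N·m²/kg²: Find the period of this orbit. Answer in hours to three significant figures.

T ≈ 5.32 hours

μ = GM = 6.674×10⁻¹¹ × 6.417×10²³ = 4.283×10¹³ m³/s².
Semi-major axis a = (r_p + r_a)/2 = (4080.0 + 10630)/2 = 7355.0 km = 7.355×10⁶ m.
By Kepler's third law T = 2π√(a³/μ) = 2π × 3.048×10³ = 1.915×10⁴ s.
= 5.320 hours.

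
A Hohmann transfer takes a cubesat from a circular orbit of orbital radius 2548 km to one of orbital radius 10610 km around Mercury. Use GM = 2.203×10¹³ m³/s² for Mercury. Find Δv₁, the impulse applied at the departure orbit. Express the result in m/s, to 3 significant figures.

r₁ = 2548 km = 2.548×10⁶ m.
r₂ = 10610 km = 1.061×10⁷ m.
Transfer ellipse a_t = (r₁ + r₂)/2 = 6.579×10⁶ m.
At r₁: circular v_c1 = √(μ/r₁) = 2940 m/s; transfer-periherm v_p = √[μ(2/r₁ − 1/a_t)] = 3734 m/s.
Δv₁ = v_p − v_c1 = 793.7 m/s.

Δv ≈ 794 m/s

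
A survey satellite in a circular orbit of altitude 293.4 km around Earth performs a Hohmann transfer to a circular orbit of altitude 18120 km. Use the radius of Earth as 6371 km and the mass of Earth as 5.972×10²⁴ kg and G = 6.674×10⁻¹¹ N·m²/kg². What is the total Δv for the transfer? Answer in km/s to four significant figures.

μ = GM = 6.674×10⁻¹¹ × 5.972×10²⁴ = 3.986×10¹⁴ m³/s².
r₁ = 6371 + 293.4 = 6664.4 km = 6.6644×10⁶ m.
r₂ = 6371 + 18120 = 24491 km = 2.4491×10⁷ m.
Transfer ellipse a_t = (r₁ + r₂)/2 = 1.558×10⁷ m.
At r₁: circular v_c1 = √(μ/r₁) = 7733 m/s; transfer-perigee v_p = √[μ(2/r₁ − 1/a_t)] = 9697 m/s.
Δv₁ = v_p − v_c1 = 1963 m/s.
At r₂: circular v_c2 = √(μ/r₂) = 4034 m/s; transfer-apogee v_a = √[μ(2/r₂ − 1/a_t)] = 2639 m/s.
Δv₂ = v_c2 − v_a = 1395 m/s.
Total Δv = Δv₁ + Δv₂ = 3359 m/s = 3.359 km/s.

Δv_total ≈ 3.359 km/s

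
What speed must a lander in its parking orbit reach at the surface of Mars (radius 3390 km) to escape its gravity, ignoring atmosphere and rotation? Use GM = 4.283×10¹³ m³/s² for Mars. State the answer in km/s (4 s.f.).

v_esc ≈ 5.027 km/s

r = R = 3.390×10⁶ m.
Escape speed v_esc = √(2μ/r) = √(2 × 4.283×10¹³ / 3.390×10⁶) = √(2.527×10⁷) = 5027 m/s.
= 5.027 km/s.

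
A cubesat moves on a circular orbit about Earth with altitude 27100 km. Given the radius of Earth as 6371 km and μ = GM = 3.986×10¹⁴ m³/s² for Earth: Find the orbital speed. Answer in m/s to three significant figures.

v ≈ 3450 m/s

r = 6371 + 27100 = 33471 km = 3.3471×10⁷ m.
For a circular orbit v = √(μ/r) = √(3.986×10¹⁴ / 3.347×10⁷) = √(1.191×10⁷) = 3451 m/s.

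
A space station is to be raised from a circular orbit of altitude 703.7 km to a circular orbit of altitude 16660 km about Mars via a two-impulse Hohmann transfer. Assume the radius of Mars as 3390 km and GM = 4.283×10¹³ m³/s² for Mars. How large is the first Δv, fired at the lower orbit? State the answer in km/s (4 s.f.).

Δv ≈ 0.934 km/s

r₁ = 3390 + 703.7 = 4093.7 km = 4.0937×10⁶ m.
r₂ = 3390 + 16660 = 20050 km = 2.0050×10⁷ m.
Transfer ellipse a_t = (r₁ + r₂)/2 = 1.207×10⁷ m.
At r₁: circular v_c1 = √(μ/r₁) = 3235 m/s; transfer-periapsis v_p = √[μ(2/r₁ − 1/a_t)] = 4169 m/s.
Δv₁ = v_p − v_c1 = 934.0 m/s.
= 0.934 km/s.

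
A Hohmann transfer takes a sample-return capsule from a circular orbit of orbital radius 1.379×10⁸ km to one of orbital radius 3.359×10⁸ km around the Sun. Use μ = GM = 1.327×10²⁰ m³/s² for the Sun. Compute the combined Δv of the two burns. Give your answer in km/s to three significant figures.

Δv_total ≈ 10.6 km/s

r₁ = 1.379×10⁸ km = 1.379×10¹¹ m.
r₂ = 3.359×10⁸ km = 3.359×10¹¹ m.
Transfer ellipse a_t = (r₁ + r₂)/2 = 2.369×10¹¹ m.
At r₁: circular v_c1 = √(μ/r₁) = 31020 m/s; transfer-perihelion v_p = √[μ(2/r₁ − 1/a_t)] = 36940 m/s.
Δv₁ = v_p − v_c1 = 5917 m/s.
At r₂: circular v_c2 = √(μ/r₂) = 19880 m/s; transfer-aphelion v_a = √[μ(2/r₂ − 1/a_t)] = 15160 m/s.
Δv₂ = v_c2 − v_a = 4711 m/s.
Total Δv = Δv₁ + Δv₂ = 10630 m/s = 10.63 km/s.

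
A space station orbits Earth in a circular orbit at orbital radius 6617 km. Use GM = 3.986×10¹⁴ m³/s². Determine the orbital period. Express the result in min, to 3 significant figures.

r = 6617 km = 6.617×10⁶ m.
Kepler's third law: T = 2π√(r³/μ) = 2π√((6.617×10⁶)³ / 3.986×10¹⁴).
r³/μ = 7.269×10⁵ s², so T = 2π × 8.526×10² = 5.357×10³ s.
Converting: 5.357×10³ s ÷ 60.00 = 89.28 min.

T ≈ 89.3 min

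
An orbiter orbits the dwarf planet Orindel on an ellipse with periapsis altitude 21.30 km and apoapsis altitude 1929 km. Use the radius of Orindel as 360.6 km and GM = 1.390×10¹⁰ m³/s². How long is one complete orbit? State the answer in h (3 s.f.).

r_p = 360.6 + 21.30 = 381.90 km = 3.8190×10⁵ m.
r_a = 360.6 + 1929 = 2289.6 km = 2.2896×10⁶ m.
Semi-major axis a = (r_p + r_a)/2 = (381.90 + 2289.6)/2 = 1335.8 km = 1.336×10⁶ m.
By Kepler's third law T = 2π√(a³/μ) = 2π × 1.309×10⁴ = 8.227×10⁴ s.
= 22.85 h.

T ≈ 22.9 h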